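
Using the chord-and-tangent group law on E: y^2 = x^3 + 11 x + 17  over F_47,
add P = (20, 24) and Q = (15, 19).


P != Q, so use the chord formula.
s = (y2 - y1) / (x2 - x1) = (42) / (42) mod 47 = 1
x3 = s^2 - x1 - x2 mod 47 = 1^2 - 20 - 15 = 13
y3 = s (x1 - x3) - y1 mod 47 = 1 * (20 - 13) - 24 = 30

P + Q = (13, 30)


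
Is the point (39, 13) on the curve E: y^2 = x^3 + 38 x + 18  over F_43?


Check whether y^2 = x^3 + 38 x + 18 (mod 43) for (x, y) = (39, 13).
LHS: y^2 = 13^2 mod 43 = 40
RHS: x^3 + 38 x + 18 = 39^3 + 38*39 + 18 mod 43 = 17
LHS != RHS

No, not on the curve


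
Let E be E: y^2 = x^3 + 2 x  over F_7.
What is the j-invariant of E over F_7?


Delta = -16(4 a^3 + 27 b^2) mod 7 = 6
-1728 * (4 a)^3 = -1728 * (4*2)^3 mod 7 = 1
j = 1 * 6^(-1) mod 7 = 6

j = 6 (mod 7)


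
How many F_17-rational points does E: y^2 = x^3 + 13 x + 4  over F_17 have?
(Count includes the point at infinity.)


For each x in F_17, count y with y^2 = x^3 + 13 x + 4 mod 17:
  x = 0: RHS = 4, y in [2, 15]  -> 2 point(s)
  x = 1: RHS = 1, y in [1, 16]  -> 2 point(s)
  x = 2: RHS = 4, y in [2, 15]  -> 2 point(s)
  x = 3: RHS = 2, y in [6, 11]  -> 2 point(s)
  x = 4: RHS = 1, y in [1, 16]  -> 2 point(s)
  x = 6: RHS = 9, y in [3, 14]  -> 2 point(s)
  x = 7: RHS = 13, y in [8, 9]  -> 2 point(s)
  x = 8: RHS = 8, y in [5, 12]  -> 2 point(s)
  x = 9: RHS = 0, y in [0]  -> 1 point(s)
  x = 11: RHS = 16, y in [4, 13]  -> 2 point(s)
  x = 12: RHS = 1, y in [1, 16]  -> 2 point(s)
  x = 15: RHS = 4, y in [2, 15]  -> 2 point(s)
Affine points: 23. Add the point at infinity: total = 24.

#E(F_17) = 24


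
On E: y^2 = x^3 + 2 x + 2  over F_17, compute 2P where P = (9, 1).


Doubling: s = (3 x1^2 + a) / (2 y1)
s = (3*9^2 + 2) / (2*1) mod 17 = 12
x3 = s^2 - 2 x1 mod 17 = 12^2 - 2*9 = 7
y3 = s (x1 - x3) - y1 mod 17 = 12 * (9 - 7) - 1 = 6

2P = (7, 6)


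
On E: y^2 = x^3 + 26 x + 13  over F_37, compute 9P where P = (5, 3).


k = 9 = 1001_2 (binary, LSB first: 1001)
Double-and-add from P = (5, 3):
  bit 0 = 1: acc = O + (5, 3) = (5, 3)
  bit 1 = 0: acc unchanged = (5, 3)
  bit 2 = 0: acc unchanged = (5, 3)
  bit 3 = 1: acc = (5, 3) + (17, 22) = (8, 20)

9P = (8, 20)


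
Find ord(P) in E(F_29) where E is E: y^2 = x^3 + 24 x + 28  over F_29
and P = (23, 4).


Compute successive multiples of P until we hit O:
  1P = (23, 4)
  2P = (16, 10)
  3P = (15, 14)
  4P = (27, 1)
  5P = (14, 11)
  6P = (8, 23)
  7P = (21, 7)
  8P = (9, 4)
  ... (continuing to 33P)
  33P = O

ord(P) = 33


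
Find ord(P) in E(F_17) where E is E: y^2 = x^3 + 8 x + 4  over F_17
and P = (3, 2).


Compute successive multiples of P until we hit O:
  1P = (3, 2)
  2P = (10, 9)
  3P = (5, 13)
  4P = (1, 9)
  5P = (4, 10)
  6P = (6, 8)
  7P = (12, 14)
  8P = (0, 2)
  ... (continuing to 21P)
  21P = O

ord(P) = 21


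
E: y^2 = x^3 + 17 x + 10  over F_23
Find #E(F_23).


For each x in F_23, count y with y^2 = x^3 + 17 x + 10 mod 23:
  x = 2: RHS = 6, y in [11, 12]  -> 2 point(s)
  x = 4: RHS = 4, y in [2, 21]  -> 2 point(s)
  x = 5: RHS = 13, y in [6, 17]  -> 2 point(s)
  x = 6: RHS = 6, y in [11, 12]  -> 2 point(s)
  x = 7: RHS = 12, y in [9, 14]  -> 2 point(s)
  x = 9: RHS = 18, y in [8, 15]  -> 2 point(s)
  x = 13: RHS = 13, y in [6, 17]  -> 2 point(s)
  x = 14: RHS = 2, y in [5, 18]  -> 2 point(s)
  x = 15: RHS = 6, y in [11, 12]  -> 2 point(s)
  x = 16: RHS = 8, y in [10, 13]  -> 2 point(s)
  x = 19: RHS = 16, y in [4, 19]  -> 2 point(s)
  x = 20: RHS = 1, y in [1, 22]  -> 2 point(s)
Affine points: 24. Add the point at infinity: total = 25.

#E(F_23) = 25


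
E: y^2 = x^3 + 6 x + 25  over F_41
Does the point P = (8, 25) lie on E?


Check whether y^2 = x^3 + 6 x + 25 (mod 41) for (x, y) = (8, 25).
LHS: y^2 = 25^2 mod 41 = 10
RHS: x^3 + 6 x + 25 = 8^3 + 6*8 + 25 mod 41 = 11
LHS != RHS

No, not on the curve


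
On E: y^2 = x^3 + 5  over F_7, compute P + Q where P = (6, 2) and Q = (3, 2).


P != Q, so use the chord formula.
s = (y2 - y1) / (x2 - x1) = (0) / (4) mod 7 = 0
x3 = s^2 - x1 - x2 mod 7 = 0^2 - 6 - 3 = 5
y3 = s (x1 - x3) - y1 mod 7 = 0 * (6 - 5) - 2 = 5

P + Q = (5, 5)


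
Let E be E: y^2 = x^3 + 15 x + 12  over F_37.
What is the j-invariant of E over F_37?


Delta = -16(4 a^3 + 27 b^2) mod 37 = 32
-1728 * (4 a)^3 = -1728 * (4*15)^3 mod 37 = 8
j = 8 * 32^(-1) mod 37 = 28

j = 28 (mod 37)


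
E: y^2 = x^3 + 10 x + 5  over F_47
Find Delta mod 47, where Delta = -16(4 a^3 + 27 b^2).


4 a^3 + 27 b^2 = 4*10^3 + 27*5^2 = 4000 + 675 = 4675
Delta = -16 * (4675) = -74800
Delta mod 47 = 24

Delta = 24 (mod 47)


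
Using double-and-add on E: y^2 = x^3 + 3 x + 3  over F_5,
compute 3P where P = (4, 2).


k = 3 = 11_2 (binary, LSB first: 11)
Double-and-add from P = (4, 2):
  bit 0 = 1: acc = O + (4, 2) = (4, 2)
  bit 1 = 1: acc = (4, 2) + (3, 2) = (3, 3)

3P = (3, 3)


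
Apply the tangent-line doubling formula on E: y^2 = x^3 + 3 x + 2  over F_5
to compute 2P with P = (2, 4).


Doubling: s = (3 x1^2 + a) / (2 y1)
s = (3*2^2 + 3) / (2*4) mod 5 = 0
x3 = s^2 - 2 x1 mod 5 = 0^2 - 2*2 = 1
y3 = s (x1 - x3) - y1 mod 5 = 0 * (2 - 1) - 4 = 1

2P = (1, 1)


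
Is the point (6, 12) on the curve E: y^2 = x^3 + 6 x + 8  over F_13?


Check whether y^2 = x^3 + 6 x + 8 (mod 13) for (x, y) = (6, 12).
LHS: y^2 = 12^2 mod 13 = 1
RHS: x^3 + 6 x + 8 = 6^3 + 6*6 + 8 mod 13 = 0
LHS != RHS

No, not on the curve


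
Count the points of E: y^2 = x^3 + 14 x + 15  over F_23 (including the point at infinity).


For each x in F_23, count y with y^2 = x^3 + 14 x + 15 mod 23:
  x = 5: RHS = 3, y in [7, 16]  -> 2 point(s)
  x = 6: RHS = 16, y in [4, 19]  -> 2 point(s)
  x = 8: RHS = 18, y in [8, 15]  -> 2 point(s)
  x = 12: RHS = 2, y in [5, 18]  -> 2 point(s)
  x = 13: RHS = 2, y in [5, 18]  -> 2 point(s)
  x = 15: RHS = 12, y in [9, 14]  -> 2 point(s)
  x = 18: RHS = 4, y in [2, 21]  -> 2 point(s)
  x = 21: RHS = 2, y in [5, 18]  -> 2 point(s)
  x = 22: RHS = 0, y in [0]  -> 1 point(s)
Affine points: 17. Add the point at infinity: total = 18.

#E(F_23) = 18


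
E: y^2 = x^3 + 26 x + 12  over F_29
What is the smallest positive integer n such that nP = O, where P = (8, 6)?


Compute successive multiples of P until we hit O:
  1P = (8, 6)
  2P = (20, 8)
  3P = (26, 20)
  4P = (11, 11)
  5P = (16, 0)
  6P = (11, 18)
  7P = (26, 9)
  8P = (20, 21)
  ... (continuing to 10P)
  10P = O

ord(P) = 10


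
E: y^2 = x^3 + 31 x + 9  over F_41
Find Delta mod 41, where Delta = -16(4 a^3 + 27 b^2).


4 a^3 + 27 b^2 = 4*31^3 + 27*9^2 = 119164 + 2187 = 121351
Delta = -16 * (121351) = -1941616
Delta mod 41 = 21

Delta = 21 (mod 41)


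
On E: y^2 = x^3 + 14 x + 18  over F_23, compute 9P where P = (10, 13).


k = 9 = 1001_2 (binary, LSB first: 1001)
Double-and-add from P = (10, 13):
  bit 0 = 1: acc = O + (10, 13) = (10, 13)
  bit 1 = 0: acc unchanged = (10, 13)
  bit 2 = 0: acc unchanged = (10, 13)
  bit 3 = 1: acc = (10, 13) + (5, 11) = (10, 10)

9P = (10, 10)


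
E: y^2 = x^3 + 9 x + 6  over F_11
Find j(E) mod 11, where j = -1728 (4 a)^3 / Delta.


Delta = -16(4 a^3 + 27 b^2) mod 11 = 8
-1728 * (4 a)^3 = -1728 * (4*9)^3 mod 11 = 6
j = 6 * 8^(-1) mod 11 = 9

j = 9 (mod 11)


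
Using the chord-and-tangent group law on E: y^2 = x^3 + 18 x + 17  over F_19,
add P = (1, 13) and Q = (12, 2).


P != Q, so use the chord formula.
s = (y2 - y1) / (x2 - x1) = (8) / (11) mod 19 = 18
x3 = s^2 - x1 - x2 mod 19 = 18^2 - 1 - 12 = 7
y3 = s (x1 - x3) - y1 mod 19 = 18 * (1 - 7) - 13 = 12

P + Q = (7, 12)


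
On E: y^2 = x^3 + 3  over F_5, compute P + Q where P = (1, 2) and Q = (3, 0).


P != Q, so use the chord formula.
s = (y2 - y1) / (x2 - x1) = (3) / (2) mod 5 = 4
x3 = s^2 - x1 - x2 mod 5 = 4^2 - 1 - 3 = 2
y3 = s (x1 - x3) - y1 mod 5 = 4 * (1 - 2) - 2 = 4

P + Q = (2, 4)


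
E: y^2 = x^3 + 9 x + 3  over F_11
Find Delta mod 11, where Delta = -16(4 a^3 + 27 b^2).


4 a^3 + 27 b^2 = 4*9^3 + 27*3^2 = 2916 + 243 = 3159
Delta = -16 * (3159) = -50544
Delta mod 11 = 1

Delta = 1 (mod 11)


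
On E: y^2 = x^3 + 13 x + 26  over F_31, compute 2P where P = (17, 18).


Doubling: s = (3 x1^2 + a) / (2 y1)
s = (3*17^2 + 13) / (2*18) mod 31 = 21
x3 = s^2 - 2 x1 mod 31 = 21^2 - 2*17 = 4
y3 = s (x1 - x3) - y1 mod 31 = 21 * (17 - 4) - 18 = 7

2P = (4, 7)


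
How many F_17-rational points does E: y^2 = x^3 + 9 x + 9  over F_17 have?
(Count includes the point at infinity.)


For each x in F_17, count y with y^2 = x^3 + 9 x + 9 mod 17:
  x = 0: RHS = 9, y in [3, 14]  -> 2 point(s)
  x = 1: RHS = 2, y in [6, 11]  -> 2 point(s)
  x = 2: RHS = 1, y in [1, 16]  -> 2 point(s)
  x = 5: RHS = 9, y in [3, 14]  -> 2 point(s)
  x = 8: RHS = 15, y in [7, 10]  -> 2 point(s)
  x = 12: RHS = 9, y in [3, 14]  -> 2 point(s)
  x = 15: RHS = 0, y in [0]  -> 1 point(s)
  x = 16: RHS = 16, y in [4, 13]  -> 2 point(s)
Affine points: 15. Add the point at infinity: total = 16.

#E(F_17) = 16


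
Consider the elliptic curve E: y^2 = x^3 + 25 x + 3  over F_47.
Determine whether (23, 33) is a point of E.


Check whether y^2 = x^3 + 25 x + 3 (mod 47) for (x, y) = (23, 33).
LHS: y^2 = 33^2 mod 47 = 8
RHS: x^3 + 25 x + 3 = 23^3 + 25*23 + 3 mod 47 = 8
LHS = RHS

Yes, on the curve


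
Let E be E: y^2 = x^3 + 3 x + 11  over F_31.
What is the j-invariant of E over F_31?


Delta = -16(4 a^3 + 27 b^2) mod 31 = 2
-1728 * (4 a)^3 = -1728 * (4*3)^3 mod 31 = 29
j = 29 * 2^(-1) mod 31 = 30

j = 30 (mod 31)


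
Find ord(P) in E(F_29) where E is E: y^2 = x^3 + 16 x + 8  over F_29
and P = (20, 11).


Compute successive multiples of P until we hit O:
  1P = (20, 11)
  2P = (24, 21)
  3P = (13, 21)
  4P = (1, 24)
  5P = (21, 8)
  6P = (26, 7)
  7P = (6, 28)
  8P = (28, 7)
  ... (continuing to 29P)
  29P = O

ord(P) = 29


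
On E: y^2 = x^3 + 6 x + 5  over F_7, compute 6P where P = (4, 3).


k = 6 = 110_2 (binary, LSB first: 011)
Double-and-add from P = (4, 3):
  bit 0 = 0: acc unchanged = O
  bit 1 = 1: acc = O + (3, 6) = (3, 6)
  bit 2 = 1: acc = (3, 6) + (2, 2) = (4, 4)

6P = (4, 4)


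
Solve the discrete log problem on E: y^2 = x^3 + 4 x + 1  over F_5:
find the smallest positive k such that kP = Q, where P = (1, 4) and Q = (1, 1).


Enumerate multiples of P until we hit Q = (1, 1):
  1P = (1, 4)
  2P = (4, 4)
  3P = (0, 1)
  4P = (3, 0)
  5P = (0, 4)
  6P = (4, 1)
  7P = (1, 1)
Match found at i = 7.

k = 7


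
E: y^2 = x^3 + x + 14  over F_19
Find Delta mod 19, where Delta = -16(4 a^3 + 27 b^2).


4 a^3 + 27 b^2 = 4*1^3 + 27*14^2 = 4 + 5292 = 5296
Delta = -16 * (5296) = -84736
Delta mod 19 = 4

Delta = 4 (mod 19)


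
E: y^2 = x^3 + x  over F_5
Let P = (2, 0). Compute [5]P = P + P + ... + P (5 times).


k = 5 = 101_2 (binary, LSB first: 101)
Double-and-add from P = (2, 0):
  bit 0 = 1: acc = O + (2, 0) = (2, 0)
  bit 1 = 0: acc unchanged = (2, 0)
  bit 2 = 1: acc = (2, 0) + O = (2, 0)

5P = (2, 0)


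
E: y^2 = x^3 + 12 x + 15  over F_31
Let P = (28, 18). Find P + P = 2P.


Doubling: s = (3 x1^2 + a) / (2 y1)
s = (3*28^2 + 12) / (2*18) mod 31 = 14
x3 = s^2 - 2 x1 mod 31 = 14^2 - 2*28 = 16
y3 = s (x1 - x3) - y1 mod 31 = 14 * (28 - 16) - 18 = 26

2P = (16, 26)


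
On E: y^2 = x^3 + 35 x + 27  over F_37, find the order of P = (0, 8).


Compute successive multiples of P until we hit O:
  1P = (0, 8)
  2P = (11, 35)
  3P = (36, 18)
  4P = (27, 3)
  5P = (1, 10)
  6P = (3, 23)
  7P = (22, 30)
  8P = (16, 13)
  ... (continuing to 31P)
  31P = O

ord(P) = 31


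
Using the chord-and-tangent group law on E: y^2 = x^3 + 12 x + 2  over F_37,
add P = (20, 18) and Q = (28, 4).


P != Q, so use the chord formula.
s = (y2 - y1) / (x2 - x1) = (23) / (8) mod 37 = 26
x3 = s^2 - x1 - x2 mod 37 = 26^2 - 20 - 28 = 36
y3 = s (x1 - x3) - y1 mod 37 = 26 * (20 - 36) - 18 = 10

P + Q = (36, 10)


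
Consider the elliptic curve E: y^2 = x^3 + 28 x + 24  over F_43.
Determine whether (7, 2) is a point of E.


Check whether y^2 = x^3 + 28 x + 24 (mod 43) for (x, y) = (7, 2).
LHS: y^2 = 2^2 mod 43 = 4
RHS: x^3 + 28 x + 24 = 7^3 + 28*7 + 24 mod 43 = 4
LHS = RHS

Yes, on the curve


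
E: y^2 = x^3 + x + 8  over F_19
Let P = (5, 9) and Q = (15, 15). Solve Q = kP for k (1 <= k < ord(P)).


Enumerate multiples of P until we hit Q = (15, 15):
  1P = (5, 9)
  2P = (9, 10)
  3P = (11, 18)
  4P = (10, 12)
  5P = (15, 4)
  6P = (4, 0)
  7P = (15, 15)
Match found at i = 7.

k = 7


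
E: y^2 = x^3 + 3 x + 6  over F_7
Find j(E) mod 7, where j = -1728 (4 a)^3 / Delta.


Delta = -16(4 a^3 + 27 b^2) mod 7 = 3
-1728 * (4 a)^3 = -1728 * (4*3)^3 mod 7 = 6
j = 6 * 3^(-1) mod 7 = 2

j = 2 (mod 7)


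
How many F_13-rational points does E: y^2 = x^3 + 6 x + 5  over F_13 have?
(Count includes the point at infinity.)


For each x in F_13, count y with y^2 = x^3 + 6 x + 5 mod 13:
  x = 1: RHS = 12, y in [5, 8]  -> 2 point(s)
  x = 2: RHS = 12, y in [5, 8]  -> 2 point(s)
  x = 5: RHS = 4, y in [2, 11]  -> 2 point(s)
  x = 6: RHS = 10, y in [6, 7]  -> 2 point(s)
  x = 7: RHS = 0, y in [0]  -> 1 point(s)
  x = 10: RHS = 12, y in [5, 8]  -> 2 point(s)
Affine points: 11. Add the point at infinity: total = 12.

#E(F_13) = 12


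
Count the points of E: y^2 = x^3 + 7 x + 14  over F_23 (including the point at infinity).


For each x in F_23, count y with y^2 = x^3 + 7 x + 14 mod 23:
  x = 2: RHS = 13, y in [6, 17]  -> 2 point(s)
  x = 3: RHS = 16, y in [4, 19]  -> 2 point(s)
  x = 5: RHS = 13, y in [6, 17]  -> 2 point(s)
  x = 9: RHS = 1, y in [1, 22]  -> 2 point(s)
  x = 10: RHS = 3, y in [7, 16]  -> 2 point(s)
  x = 12: RHS = 9, y in [3, 20]  -> 2 point(s)
  x = 13: RHS = 2, y in [5, 18]  -> 2 point(s)
  x = 14: RHS = 4, y in [2, 21]  -> 2 point(s)
  x = 16: RHS = 13, y in [6, 17]  -> 2 point(s)
  x = 17: RHS = 9, y in [3, 20]  -> 2 point(s)
  x = 20: RHS = 12, y in [9, 14]  -> 2 point(s)
  x = 22: RHS = 6, y in [11, 12]  -> 2 point(s)
Affine points: 24. Add the point at infinity: total = 25.

#E(F_23) = 25


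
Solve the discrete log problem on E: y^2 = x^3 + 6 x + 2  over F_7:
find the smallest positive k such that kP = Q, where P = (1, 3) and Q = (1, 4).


Enumerate multiples of P until we hit Q = (1, 4):
  1P = (1, 3)
  2P = (2, 6)
  3P = (6, 3)
  4P = (0, 4)
  5P = (0, 3)
  6P = (6, 4)
  7P = (2, 1)
  8P = (1, 4)
Match found at i = 8.

k = 8


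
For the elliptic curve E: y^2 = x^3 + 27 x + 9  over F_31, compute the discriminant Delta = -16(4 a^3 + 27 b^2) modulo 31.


4 a^3 + 27 b^2 = 4*27^3 + 27*9^2 = 78732 + 2187 = 80919
Delta = -16 * (80919) = -1294704
Delta mod 31 = 11

Delta = 11 (mod 31)


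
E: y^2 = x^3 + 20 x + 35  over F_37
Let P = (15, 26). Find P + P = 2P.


Doubling: s = (3 x1^2 + a) / (2 y1)
s = (3*15^2 + 20) / (2*26) mod 37 = 34
x3 = s^2 - 2 x1 mod 37 = 34^2 - 2*15 = 16
y3 = s (x1 - x3) - y1 mod 37 = 34 * (15 - 16) - 26 = 14

2P = (16, 14)


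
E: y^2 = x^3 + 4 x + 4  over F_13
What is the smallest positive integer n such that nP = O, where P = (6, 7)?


Compute successive multiples of P until we hit O:
  1P = (6, 7)
  2P = (0, 2)
  3P = (3, 2)
  4P = (1, 10)
  5P = (10, 11)
  6P = (11, 1)
  7P = (12, 8)
  8P = (12, 5)
  ... (continuing to 15P)
  15P = O

ord(P) = 15


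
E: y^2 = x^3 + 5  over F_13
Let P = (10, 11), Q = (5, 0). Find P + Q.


P != Q, so use the chord formula.
s = (y2 - y1) / (x2 - x1) = (2) / (8) mod 13 = 10
x3 = s^2 - x1 - x2 mod 13 = 10^2 - 10 - 5 = 7
y3 = s (x1 - x3) - y1 mod 13 = 10 * (10 - 7) - 11 = 6

P + Q = (7, 6)


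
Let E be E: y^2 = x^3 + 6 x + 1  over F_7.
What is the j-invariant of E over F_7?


Delta = -16(4 a^3 + 27 b^2) mod 7 = 3
-1728 * (4 a)^3 = -1728 * (4*6)^3 mod 7 = 6
j = 6 * 3^(-1) mod 7 = 2

j = 2 (mod 7)


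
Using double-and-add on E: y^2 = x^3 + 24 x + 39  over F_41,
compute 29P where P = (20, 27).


k = 29 = 11101_2 (binary, LSB first: 10111)
Double-and-add from P = (20, 27):
  bit 0 = 1: acc = O + (20, 27) = (20, 27)
  bit 1 = 0: acc unchanged = (20, 27)
  bit 2 = 1: acc = (20, 27) + (10, 7) = (15, 24)
  bit 3 = 1: acc = (15, 24) + (1, 8) = (33, 14)
  bit 4 = 1: acc = (33, 14) + (34, 26) = (36, 32)

29P = (36, 32)


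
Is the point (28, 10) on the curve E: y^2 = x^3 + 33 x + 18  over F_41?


Check whether y^2 = x^3 + 33 x + 18 (mod 41) for (x, y) = (28, 10).
LHS: y^2 = 10^2 mod 41 = 18
RHS: x^3 + 33 x + 18 = 28^3 + 33*28 + 18 mod 41 = 16
LHS != RHS

No, not on the curve


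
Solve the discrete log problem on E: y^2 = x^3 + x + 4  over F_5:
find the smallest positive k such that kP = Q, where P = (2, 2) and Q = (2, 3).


Enumerate multiples of P until we hit Q = (2, 3):
  1P = (2, 2)
  2P = (0, 2)
  3P = (3, 3)
  4P = (1, 4)
  5P = (1, 1)
  6P = (3, 2)
  7P = (0, 3)
  8P = (2, 3)
Match found at i = 8.

k = 8


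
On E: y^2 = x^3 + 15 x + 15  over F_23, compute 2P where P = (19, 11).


Doubling: s = (3 x1^2 + a) / (2 y1)
s = (3*19^2 + 15) / (2*11) mod 23 = 6
x3 = s^2 - 2 x1 mod 23 = 6^2 - 2*19 = 21
y3 = s (x1 - x3) - y1 mod 23 = 6 * (19 - 21) - 11 = 0

2P = (21, 0)


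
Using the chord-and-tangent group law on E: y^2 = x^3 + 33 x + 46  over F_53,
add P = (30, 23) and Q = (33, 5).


P != Q, so use the chord formula.
s = (y2 - y1) / (x2 - x1) = (35) / (3) mod 53 = 47
x3 = s^2 - x1 - x2 mod 53 = 47^2 - 30 - 33 = 26
y3 = s (x1 - x3) - y1 mod 53 = 47 * (30 - 26) - 23 = 6

P + Q = (26, 6)


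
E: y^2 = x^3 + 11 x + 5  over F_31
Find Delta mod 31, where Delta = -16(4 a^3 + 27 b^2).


4 a^3 + 27 b^2 = 4*11^3 + 27*5^2 = 5324 + 675 = 5999
Delta = -16 * (5999) = -95984
Delta mod 31 = 23

Delta = 23 (mod 31)


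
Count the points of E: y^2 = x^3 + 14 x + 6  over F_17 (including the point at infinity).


For each x in F_17, count y with y^2 = x^3 + 14 x + 6 mod 17:
  x = 1: RHS = 4, y in [2, 15]  -> 2 point(s)
  x = 2: RHS = 8, y in [5, 12]  -> 2 point(s)
  x = 6: RHS = 0, y in [0]  -> 1 point(s)
  x = 8: RHS = 1, y in [1, 16]  -> 2 point(s)
  x = 12: RHS = 15, y in [7, 10]  -> 2 point(s)
  x = 15: RHS = 4, y in [2, 15]  -> 2 point(s)
  x = 16: RHS = 8, y in [5, 12]  -> 2 point(s)
Affine points: 13. Add the point at infinity: total = 14.

#E(F_17) = 14


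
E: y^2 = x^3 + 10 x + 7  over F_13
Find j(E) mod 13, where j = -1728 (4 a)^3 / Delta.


Delta = -16(4 a^3 + 27 b^2) mod 13 = 8
-1728 * (4 a)^3 = -1728 * (4*10)^3 mod 13 = 1
j = 1 * 8^(-1) mod 13 = 5

j = 5 (mod 13)


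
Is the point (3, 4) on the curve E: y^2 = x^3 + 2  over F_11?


Check whether y^2 = x^3 + 0 x + 2 (mod 11) for (x, y) = (3, 4).
LHS: y^2 = 4^2 mod 11 = 5
RHS: x^3 + 0 x + 2 = 3^3 + 0*3 + 2 mod 11 = 7
LHS != RHS

No, not on the curve


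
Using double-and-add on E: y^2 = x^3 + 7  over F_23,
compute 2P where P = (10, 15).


k = 2 = 10_2 (binary, LSB first: 01)
Double-and-add from P = (10, 15):
  bit 0 = 0: acc unchanged = O
  bit 1 = 1: acc = O + (11, 21) = (11, 21)

2P = (11, 21)


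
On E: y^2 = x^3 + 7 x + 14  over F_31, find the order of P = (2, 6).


Compute successive multiples of P until we hit O:
  1P = (2, 6)
  2P = (28, 20)
  3P = (20, 1)
  4P = (13, 16)
  5P = (24, 5)
  6P = (23, 2)
  7P = (26, 3)
  8P = (19, 0)
  ... (continuing to 16P)
  16P = O

ord(P) = 16


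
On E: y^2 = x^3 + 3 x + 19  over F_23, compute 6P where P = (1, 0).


k = 6 = 110_2 (binary, LSB first: 011)
Double-and-add from P = (1, 0):
  bit 0 = 0: acc unchanged = O
  bit 1 = 1: acc = O + O = O
  bit 2 = 1: acc = O + O = O

6P = O


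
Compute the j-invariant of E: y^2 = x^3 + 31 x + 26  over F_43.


Delta = -16(4 a^3 + 27 b^2) mod 43 = 20
-1728 * (4 a)^3 = -1728 * (4*31)^3 mod 43 = 11
j = 11 * 20^(-1) mod 43 = 7

j = 7 (mod 43)


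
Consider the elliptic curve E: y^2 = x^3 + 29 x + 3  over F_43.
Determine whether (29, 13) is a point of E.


Check whether y^2 = x^3 + 29 x + 3 (mod 43) for (x, y) = (29, 13).
LHS: y^2 = 13^2 mod 43 = 40
RHS: x^3 + 29 x + 3 = 29^3 + 29*29 + 3 mod 43 = 35
LHS != RHS

No, not on the curve


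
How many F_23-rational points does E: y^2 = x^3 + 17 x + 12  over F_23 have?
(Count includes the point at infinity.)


For each x in F_23, count y with y^2 = x^3 + 17 x + 12 mod 23:
  x = 0: RHS = 12, y in [9, 14]  -> 2 point(s)
  x = 2: RHS = 8, y in [10, 13]  -> 2 point(s)
  x = 4: RHS = 6, y in [11, 12]  -> 2 point(s)
  x = 6: RHS = 8, y in [10, 13]  -> 2 point(s)
  x = 8: RHS = 16, y in [4, 19]  -> 2 point(s)
  x = 10: RHS = 9, y in [3, 20]  -> 2 point(s)
  x = 11: RHS = 12, y in [9, 14]  -> 2 point(s)
  x = 12: RHS = 12, y in [9, 14]  -> 2 point(s)
  x = 14: RHS = 4, y in [2, 21]  -> 2 point(s)
  x = 15: RHS = 8, y in [10, 13]  -> 2 point(s)
  x = 17: RHS = 16, y in [4, 19]  -> 2 point(s)
  x = 18: RHS = 9, y in [3, 20]  -> 2 point(s)
  x = 19: RHS = 18, y in [8, 15]  -> 2 point(s)
  x = 20: RHS = 3, y in [7, 16]  -> 2 point(s)
  x = 21: RHS = 16, y in [4, 19]  -> 2 point(s)
Affine points: 30. Add the point at infinity: total = 31.

#E(F_23) = 31


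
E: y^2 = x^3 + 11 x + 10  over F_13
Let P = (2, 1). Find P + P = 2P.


Doubling: s = (3 x1^2 + a) / (2 y1)
s = (3*2^2 + 11) / (2*1) mod 13 = 5
x3 = s^2 - 2 x1 mod 13 = 5^2 - 2*2 = 8
y3 = s (x1 - x3) - y1 mod 13 = 5 * (2 - 8) - 1 = 8

2P = (8, 8)


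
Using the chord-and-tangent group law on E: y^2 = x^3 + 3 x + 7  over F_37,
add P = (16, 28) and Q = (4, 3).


P != Q, so use the chord formula.
s = (y2 - y1) / (x2 - x1) = (12) / (25) mod 37 = 36
x3 = s^2 - x1 - x2 mod 37 = 36^2 - 16 - 4 = 18
y3 = s (x1 - x3) - y1 mod 37 = 36 * (16 - 18) - 28 = 11

P + Q = (18, 11)


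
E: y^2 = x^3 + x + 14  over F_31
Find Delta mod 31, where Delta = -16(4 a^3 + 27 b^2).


4 a^3 + 27 b^2 = 4*1^3 + 27*14^2 = 4 + 5292 = 5296
Delta = -16 * (5296) = -84736
Delta mod 31 = 18

Delta = 18 (mod 31)


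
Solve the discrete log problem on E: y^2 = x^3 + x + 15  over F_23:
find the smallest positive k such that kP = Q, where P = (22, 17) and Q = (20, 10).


Enumerate multiples of P until we hit Q = (20, 10):
  1P = (22, 17)
  2P = (20, 13)
  3P = (8, 11)
  4P = (19, 4)
  5P = (11, 0)
  6P = (19, 19)
  7P = (8, 12)
  8P = (20, 10)
Match found at i = 8.

k = 8


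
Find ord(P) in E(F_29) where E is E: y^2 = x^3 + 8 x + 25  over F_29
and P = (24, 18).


Compute successive multiples of P until we hit O:
  1P = (24, 18)
  2P = (5, 25)
  3P = (6, 12)
  4P = (12, 15)
  5P = (13, 21)
  6P = (17, 17)
  7P = (4, 18)
  8P = (1, 11)
  ... (continuing to 34P)
  34P = O

ord(P) = 34


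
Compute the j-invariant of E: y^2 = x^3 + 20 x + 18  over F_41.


Delta = -16(4 a^3 + 27 b^2) mod 41 = 14
-1728 * (4 a)^3 = -1728 * (4*20)^3 mod 41 = 7
j = 7 * 14^(-1) mod 41 = 21

j = 21 (mod 41)


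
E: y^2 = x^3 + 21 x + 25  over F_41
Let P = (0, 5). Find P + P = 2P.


Doubling: s = (3 x1^2 + a) / (2 y1)
s = (3*0^2 + 21) / (2*5) mod 41 = 39
x3 = s^2 - 2 x1 mod 41 = 39^2 - 2*0 = 4
y3 = s (x1 - x3) - y1 mod 41 = 39 * (0 - 4) - 5 = 3

2P = (4, 3)


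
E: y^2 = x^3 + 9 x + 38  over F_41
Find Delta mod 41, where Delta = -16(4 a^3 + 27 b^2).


4 a^3 + 27 b^2 = 4*9^3 + 27*38^2 = 2916 + 38988 = 41904
Delta = -16 * (41904) = -670464
Delta mod 41 = 9

Delta = 9 (mod 41)


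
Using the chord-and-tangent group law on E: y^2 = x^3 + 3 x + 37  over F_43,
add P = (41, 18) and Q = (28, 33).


P != Q, so use the chord formula.
s = (y2 - y1) / (x2 - x1) = (15) / (30) mod 43 = 22
x3 = s^2 - x1 - x2 mod 43 = 22^2 - 41 - 28 = 28
y3 = s (x1 - x3) - y1 mod 43 = 22 * (41 - 28) - 18 = 10

P + Q = (28, 10)


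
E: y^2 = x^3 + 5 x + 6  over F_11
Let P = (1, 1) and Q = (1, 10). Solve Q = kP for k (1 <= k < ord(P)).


Enumerate multiples of P until we hit Q = (1, 10):
  1P = (1, 1)
  2P = (3, 2)
  3P = (10, 0)
  4P = (3, 9)
  5P = (1, 10)
Match found at i = 5.

k = 5


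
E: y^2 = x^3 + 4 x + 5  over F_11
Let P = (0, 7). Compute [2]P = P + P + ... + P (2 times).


k = 2 = 10_2 (binary, LSB first: 01)
Double-and-add from P = (0, 7):
  bit 0 = 0: acc unchanged = O
  bit 1 = 1: acc = O + (3, 0) = (3, 0)

2P = (3, 0)


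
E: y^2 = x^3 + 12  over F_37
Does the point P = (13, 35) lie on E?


Check whether y^2 = x^3 + 0 x + 12 (mod 37) for (x, y) = (13, 35).
LHS: y^2 = 35^2 mod 37 = 4
RHS: x^3 + 0 x + 12 = 13^3 + 0*13 + 12 mod 37 = 26
LHS != RHS

No, not on the curve


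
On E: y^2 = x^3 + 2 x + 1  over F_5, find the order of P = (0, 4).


Compute successive multiples of P until we hit O:
  1P = (0, 4)
  2P = (1, 2)
  3P = (3, 2)
  4P = (3, 3)
  5P = (1, 3)
  6P = (0, 1)
  7P = O

ord(P) = 7


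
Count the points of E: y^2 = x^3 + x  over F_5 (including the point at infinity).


For each x in F_5, count y with y^2 = x^3 + 1 x + 0 mod 5:
  x = 0: RHS = 0, y in [0]  -> 1 point(s)
  x = 2: RHS = 0, y in [0]  -> 1 point(s)
  x = 3: RHS = 0, y in [0]  -> 1 point(s)
Affine points: 3. Add the point at infinity: total = 4.

#E(F_5) = 4


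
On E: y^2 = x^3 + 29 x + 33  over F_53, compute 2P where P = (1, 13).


Doubling: s = (3 x1^2 + a) / (2 y1)
s = (3*1^2 + 29) / (2*13) mod 53 = 42
x3 = s^2 - 2 x1 mod 53 = 42^2 - 2*1 = 13
y3 = s (x1 - x3) - y1 mod 53 = 42 * (1 - 13) - 13 = 13

2P = (13, 13)


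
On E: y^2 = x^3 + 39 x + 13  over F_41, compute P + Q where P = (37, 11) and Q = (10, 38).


P != Q, so use the chord formula.
s = (y2 - y1) / (x2 - x1) = (27) / (14) mod 41 = 40
x3 = s^2 - x1 - x2 mod 41 = 40^2 - 37 - 10 = 36
y3 = s (x1 - x3) - y1 mod 41 = 40 * (37 - 36) - 11 = 29

P + Q = (36, 29)


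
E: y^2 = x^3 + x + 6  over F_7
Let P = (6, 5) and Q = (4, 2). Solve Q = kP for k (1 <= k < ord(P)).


Enumerate multiples of P until we hit Q = (4, 2):
  1P = (6, 5)
  2P = (3, 6)
  3P = (2, 3)
  4P = (1, 1)
  5P = (4, 5)
  6P = (4, 2)
Match found at i = 6.

k = 6


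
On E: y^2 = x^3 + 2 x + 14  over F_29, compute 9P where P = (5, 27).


k = 9 = 1001_2 (binary, LSB first: 1001)
Double-and-add from P = (5, 27):
  bit 0 = 1: acc = O + (5, 27) = (5, 27)
  bit 1 = 0: acc unchanged = (5, 27)
  bit 2 = 0: acc unchanged = (5, 27)
  bit 3 = 1: acc = (5, 27) + (16, 16) = (9, 6)

9P = (9, 6)


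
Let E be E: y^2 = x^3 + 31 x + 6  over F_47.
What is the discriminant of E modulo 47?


4 a^3 + 27 b^2 = 4*31^3 + 27*6^2 = 119164 + 972 = 120136
Delta = -16 * (120136) = -1922176
Delta mod 47 = 30

Delta = 30 (mod 47)


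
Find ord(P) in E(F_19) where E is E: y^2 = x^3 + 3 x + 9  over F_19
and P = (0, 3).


Compute successive multiples of P until we hit O:
  1P = (0, 3)
  2P = (5, 4)
  3P = (11, 10)
  4P = (15, 3)
  5P = (4, 16)
  6P = (3, 11)
  7P = (2, 17)
  8P = (9, 10)
  ... (continuing to 23P)
  23P = O

ord(P) = 23


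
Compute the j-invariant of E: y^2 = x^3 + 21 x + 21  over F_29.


Delta = -16(4 a^3 + 27 b^2) mod 29 = 16
-1728 * (4 a)^3 = -1728 * (4*21)^3 mod 29 = 24
j = 24 * 16^(-1) mod 29 = 16

j = 16 (mod 29)


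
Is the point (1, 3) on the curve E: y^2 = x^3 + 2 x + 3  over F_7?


Check whether y^2 = x^3 + 2 x + 3 (mod 7) for (x, y) = (1, 3).
LHS: y^2 = 3^2 mod 7 = 2
RHS: x^3 + 2 x + 3 = 1^3 + 2*1 + 3 mod 7 = 6
LHS != RHS

No, not on the curve


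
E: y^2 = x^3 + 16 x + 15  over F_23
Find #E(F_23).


For each x in F_23, count y with y^2 = x^3 + 16 x + 15 mod 23:
  x = 1: RHS = 9, y in [3, 20]  -> 2 point(s)
  x = 2: RHS = 9, y in [3, 20]  -> 2 point(s)
  x = 5: RHS = 13, y in [6, 17]  -> 2 point(s)
  x = 10: RHS = 2, y in [5, 18]  -> 2 point(s)
  x = 11: RHS = 4, y in [2, 21]  -> 2 point(s)
  x = 12: RHS = 3, y in [7, 16]  -> 2 point(s)
  x = 14: RHS = 16, y in [4, 19]  -> 2 point(s)
  x = 17: RHS = 2, y in [5, 18]  -> 2 point(s)
  x = 19: RHS = 2, y in [5, 18]  -> 2 point(s)
  x = 20: RHS = 9, y in [3, 20]  -> 2 point(s)
Affine points: 20. Add the point at infinity: total = 21.

#E(F_23) = 21


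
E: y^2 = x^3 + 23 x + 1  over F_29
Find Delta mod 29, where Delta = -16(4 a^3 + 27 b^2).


4 a^3 + 27 b^2 = 4*23^3 + 27*1^2 = 48668 + 27 = 48695
Delta = -16 * (48695) = -779120
Delta mod 29 = 23

Delta = 23 (mod 29)


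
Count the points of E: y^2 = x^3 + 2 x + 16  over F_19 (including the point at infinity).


For each x in F_19, count y with y^2 = x^3 + 2 x + 16 mod 19:
  x = 0: RHS = 16, y in [4, 15]  -> 2 point(s)
  x = 1: RHS = 0, y in [0]  -> 1 point(s)
  x = 2: RHS = 9, y in [3, 16]  -> 2 point(s)
  x = 3: RHS = 11, y in [7, 12]  -> 2 point(s)
  x = 6: RHS = 16, y in [4, 15]  -> 2 point(s)
  x = 11: RHS = 1, y in [1, 18]  -> 2 point(s)
  x = 12: RHS = 1, y in [1, 18]  -> 2 point(s)
  x = 13: RHS = 16, y in [4, 15]  -> 2 point(s)
  x = 15: RHS = 1, y in [1, 18]  -> 2 point(s)
  x = 17: RHS = 4, y in [2, 17]  -> 2 point(s)
Affine points: 19. Add the point at infinity: total = 20.

#E(F_19) = 20


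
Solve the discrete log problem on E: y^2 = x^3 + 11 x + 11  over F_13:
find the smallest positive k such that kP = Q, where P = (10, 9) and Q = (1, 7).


Enumerate multiples of P until we hit Q = (1, 7):
  1P = (10, 9)
  2P = (5, 3)
  3P = (1, 7)
Match found at i = 3.

k = 3


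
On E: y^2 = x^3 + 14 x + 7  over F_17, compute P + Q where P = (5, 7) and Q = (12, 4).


P != Q, so use the chord formula.
s = (y2 - y1) / (x2 - x1) = (14) / (7) mod 17 = 2
x3 = s^2 - x1 - x2 mod 17 = 2^2 - 5 - 12 = 4
y3 = s (x1 - x3) - y1 mod 17 = 2 * (5 - 4) - 7 = 12

P + Q = (4, 12)


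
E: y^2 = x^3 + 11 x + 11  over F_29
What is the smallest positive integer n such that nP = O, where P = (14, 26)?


Compute successive multiples of P until we hit O:
  1P = (14, 26)
  2P = (7, 5)
  3P = (17, 23)
  4P = (28, 17)
  5P = (21, 22)
  6P = (18, 26)
  7P = (26, 3)
  8P = (11, 19)
  ... (continuing to 29P)
  29P = O

ord(P) = 29


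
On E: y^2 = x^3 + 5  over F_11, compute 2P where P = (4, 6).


k = 2 = 10_2 (binary, LSB first: 01)
Double-and-add from P = (4, 6):
  bit 0 = 0: acc unchanged = O
  bit 1 = 1: acc = O + (8, 0) = (8, 0)

2P = (8, 0)


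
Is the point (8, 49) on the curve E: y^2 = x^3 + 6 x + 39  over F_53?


Check whether y^2 = x^3 + 6 x + 39 (mod 53) for (x, y) = (8, 49).
LHS: y^2 = 49^2 mod 53 = 16
RHS: x^3 + 6 x + 39 = 8^3 + 6*8 + 39 mod 53 = 16
LHS = RHS

Yes, on the curve


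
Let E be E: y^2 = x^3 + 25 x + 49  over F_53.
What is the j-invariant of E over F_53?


Delta = -16(4 a^3 + 27 b^2) mod 53 = 35
-1728 * (4 a)^3 = -1728 * (4*25)^3 mod 53 = 22
j = 22 * 35^(-1) mod 53 = 40

j = 40 (mod 53)


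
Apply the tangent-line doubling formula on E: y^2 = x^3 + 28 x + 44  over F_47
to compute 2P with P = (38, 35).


Doubling: s = (3 x1^2 + a) / (2 y1)
s = (3*38^2 + 28) / (2*35) mod 47 = 22
x3 = s^2 - 2 x1 mod 47 = 22^2 - 2*38 = 32
y3 = s (x1 - x3) - y1 mod 47 = 22 * (38 - 32) - 35 = 3

2P = (32, 3)


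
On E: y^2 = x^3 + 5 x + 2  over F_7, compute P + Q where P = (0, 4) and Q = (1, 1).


P != Q, so use the chord formula.
s = (y2 - y1) / (x2 - x1) = (4) / (1) mod 7 = 4
x3 = s^2 - x1 - x2 mod 7 = 4^2 - 0 - 1 = 1
y3 = s (x1 - x3) - y1 mod 7 = 4 * (0 - 1) - 4 = 6

P + Q = (1, 6)


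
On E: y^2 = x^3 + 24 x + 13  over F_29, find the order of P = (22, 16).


Compute successive multiples of P until we hit O:
  1P = (22, 16)
  2P = (15, 6)
  3P = (26, 28)
  4P = (19, 22)
  5P = (21, 11)
  6P = (11, 10)
  7P = (9, 28)
  8P = (4, 12)
  ... (continuing to 38P)
  38P = O

ord(P) = 38


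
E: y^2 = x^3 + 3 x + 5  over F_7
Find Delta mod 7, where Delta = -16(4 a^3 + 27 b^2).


4 a^3 + 27 b^2 = 4*3^3 + 27*5^2 = 108 + 675 = 783
Delta = -16 * (783) = -12528
Delta mod 7 = 2

Delta = 2 (mod 7)


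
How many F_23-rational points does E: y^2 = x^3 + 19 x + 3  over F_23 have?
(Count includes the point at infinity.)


For each x in F_23, count y with y^2 = x^3 + 19 x + 3 mod 23:
  x = 0: RHS = 3, y in [7, 16]  -> 2 point(s)
  x = 1: RHS = 0, y in [0]  -> 1 point(s)
  x = 2: RHS = 3, y in [7, 16]  -> 2 point(s)
  x = 3: RHS = 18, y in [8, 15]  -> 2 point(s)
  x = 5: RHS = 16, y in [4, 19]  -> 2 point(s)
  x = 8: RHS = 0, y in [0]  -> 1 point(s)
  x = 9: RHS = 6, y in [11, 12]  -> 2 point(s)
  x = 11: RHS = 2, y in [5, 18]  -> 2 point(s)
  x = 12: RHS = 4, y in [2, 21]  -> 2 point(s)
  x = 13: RHS = 9, y in [3, 20]  -> 2 point(s)
  x = 14: RHS = 0, y in [0]  -> 1 point(s)
  x = 15: RHS = 6, y in [11, 12]  -> 2 point(s)
  x = 17: RHS = 18, y in [8, 15]  -> 2 point(s)
  x = 18: RHS = 13, y in [6, 17]  -> 2 point(s)
  x = 19: RHS = 1, y in [1, 22]  -> 2 point(s)
  x = 21: RHS = 3, y in [7, 16]  -> 2 point(s)
  x = 22: RHS = 6, y in [11, 12]  -> 2 point(s)
Affine points: 31. Add the point at infinity: total = 32.

#E(F_23) = 32


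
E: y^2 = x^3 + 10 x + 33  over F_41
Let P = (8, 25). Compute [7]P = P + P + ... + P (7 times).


k = 7 = 111_2 (binary, LSB first: 111)
Double-and-add from P = (8, 25):
  bit 0 = 1: acc = O + (8, 25) = (8, 25)
  bit 1 = 1: acc = (8, 25) + (16, 5) = (13, 8)
  bit 2 = 1: acc = (13, 8) + (25, 0) = (8, 16)

7P = (8, 16)


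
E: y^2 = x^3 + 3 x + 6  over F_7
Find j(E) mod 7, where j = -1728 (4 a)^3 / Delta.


Delta = -16(4 a^3 + 27 b^2) mod 7 = 3
-1728 * (4 a)^3 = -1728 * (4*3)^3 mod 7 = 6
j = 6 * 3^(-1) mod 7 = 2

j = 2 (mod 7)


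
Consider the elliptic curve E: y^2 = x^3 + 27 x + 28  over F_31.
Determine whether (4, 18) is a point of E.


Check whether y^2 = x^3 + 27 x + 28 (mod 31) for (x, y) = (4, 18).
LHS: y^2 = 18^2 mod 31 = 14
RHS: x^3 + 27 x + 28 = 4^3 + 27*4 + 28 mod 31 = 14
LHS = RHS

Yes, on the curve


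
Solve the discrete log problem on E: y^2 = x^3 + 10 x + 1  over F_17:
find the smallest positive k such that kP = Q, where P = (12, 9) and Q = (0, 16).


Enumerate multiples of P until we hit Q = (0, 16):
  1P = (12, 9)
  2P = (10, 8)
  3P = (8, 10)
  4P = (13, 4)
  5P = (0, 16)
Match found at i = 5.

k = 5


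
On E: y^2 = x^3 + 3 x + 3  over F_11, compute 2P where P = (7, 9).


Doubling: s = (3 x1^2 + a) / (2 y1)
s = (3*7^2 + 3) / (2*9) mod 11 = 1
x3 = s^2 - 2 x1 mod 11 = 1^2 - 2*7 = 9
y3 = s (x1 - x3) - y1 mod 11 = 1 * (7 - 9) - 9 = 0

2P = (9, 0)


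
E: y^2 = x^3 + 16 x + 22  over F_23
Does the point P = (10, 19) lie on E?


Check whether y^2 = x^3 + 16 x + 22 (mod 23) for (x, y) = (10, 19).
LHS: y^2 = 19^2 mod 23 = 16
RHS: x^3 + 16 x + 22 = 10^3 + 16*10 + 22 mod 23 = 9
LHS != RHS

No, not on the curve


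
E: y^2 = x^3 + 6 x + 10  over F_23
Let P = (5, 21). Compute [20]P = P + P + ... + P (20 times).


k = 20 = 10100_2 (binary, LSB first: 00101)
Double-and-add from P = (5, 21):
  bit 0 = 0: acc unchanged = O
  bit 1 = 0: acc unchanged = O
  bit 2 = 1: acc = O + (3, 20) = (3, 20)
  bit 3 = 0: acc unchanged = (3, 20)
  bit 4 = 1: acc = (3, 20) + (13, 10) = (8, 8)

20P = (8, 8)


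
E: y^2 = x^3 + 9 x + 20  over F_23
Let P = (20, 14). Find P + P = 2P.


Doubling: s = (3 x1^2 + a) / (2 y1)
s = (3*20^2 + 9) / (2*14) mod 23 = 21
x3 = s^2 - 2 x1 mod 23 = 21^2 - 2*20 = 10
y3 = s (x1 - x3) - y1 mod 23 = 21 * (20 - 10) - 14 = 12

2P = (10, 12)


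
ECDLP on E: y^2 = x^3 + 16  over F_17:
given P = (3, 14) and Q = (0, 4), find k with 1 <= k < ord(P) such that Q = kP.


Enumerate multiples of P until we hit Q = (0, 4):
  1P = (3, 14)
  2P = (10, 9)
  3P = (0, 13)
  4P = (16, 10)
  5P = (16, 7)
  6P = (0, 4)
Match found at i = 6.

k = 6


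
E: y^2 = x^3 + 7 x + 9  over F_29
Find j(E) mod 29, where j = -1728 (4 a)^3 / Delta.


Delta = -16(4 a^3 + 27 b^2) mod 29 = 12
-1728 * (4 a)^3 = -1728 * (4*7)^3 mod 29 = 17
j = 17 * 12^(-1) mod 29 = 28

j = 28 (mod 29)


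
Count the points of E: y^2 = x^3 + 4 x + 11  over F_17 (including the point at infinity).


For each x in F_17, count y with y^2 = x^3 + 4 x + 11 mod 17:
  x = 1: RHS = 16, y in [4, 13]  -> 2 point(s)
  x = 3: RHS = 16, y in [4, 13]  -> 2 point(s)
  x = 6: RHS = 13, y in [8, 9]  -> 2 point(s)
  x = 7: RHS = 8, y in [5, 12]  -> 2 point(s)
  x = 11: RHS = 9, y in [3, 14]  -> 2 point(s)
  x = 12: RHS = 2, y in [6, 11]  -> 2 point(s)
  x = 13: RHS = 16, y in [4, 13]  -> 2 point(s)
Affine points: 14. Add the point at infinity: total = 15.

#E(F_17) = 15


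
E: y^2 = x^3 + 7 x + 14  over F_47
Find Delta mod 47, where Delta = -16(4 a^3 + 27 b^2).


4 a^3 + 27 b^2 = 4*7^3 + 27*14^2 = 1372 + 5292 = 6664
Delta = -16 * (6664) = -106624
Delta mod 47 = 19

Delta = 19 (mod 47)


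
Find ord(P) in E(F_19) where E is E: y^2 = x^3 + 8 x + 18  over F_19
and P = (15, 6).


Compute successive multiples of P until we hit O:
  1P = (15, 6)
  2P = (15, 13)
  3P = O

ord(P) = 3


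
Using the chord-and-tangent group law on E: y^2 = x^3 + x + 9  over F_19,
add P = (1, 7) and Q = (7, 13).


P != Q, so use the chord formula.
s = (y2 - y1) / (x2 - x1) = (6) / (6) mod 19 = 1
x3 = s^2 - x1 - x2 mod 19 = 1^2 - 1 - 7 = 12
y3 = s (x1 - x3) - y1 mod 19 = 1 * (1 - 12) - 7 = 1

P + Q = (12, 1)


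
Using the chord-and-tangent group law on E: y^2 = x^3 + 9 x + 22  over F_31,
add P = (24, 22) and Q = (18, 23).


P != Q, so use the chord formula.
s = (y2 - y1) / (x2 - x1) = (1) / (25) mod 31 = 5
x3 = s^2 - x1 - x2 mod 31 = 5^2 - 24 - 18 = 14
y3 = s (x1 - x3) - y1 mod 31 = 5 * (24 - 14) - 22 = 28

P + Q = (14, 28)


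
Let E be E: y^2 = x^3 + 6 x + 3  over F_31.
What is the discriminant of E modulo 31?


4 a^3 + 27 b^2 = 4*6^3 + 27*3^2 = 864 + 243 = 1107
Delta = -16 * (1107) = -17712
Delta mod 31 = 20

Delta = 20 (mod 31)


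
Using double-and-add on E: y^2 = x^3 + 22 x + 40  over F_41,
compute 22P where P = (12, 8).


k = 22 = 10110_2 (binary, LSB first: 01101)
Double-and-add from P = (12, 8):
  bit 0 = 0: acc unchanged = O
  bit 1 = 1: acc = O + (22, 26) = (22, 26)
  bit 2 = 1: acc = (22, 26) + (36, 25) = (33, 7)
  bit 3 = 0: acc unchanged = (33, 7)
  bit 4 = 1: acc = (33, 7) + (21, 13) = (18, 6)

22P = (18, 6)


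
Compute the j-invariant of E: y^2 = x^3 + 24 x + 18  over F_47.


Delta = -16(4 a^3 + 27 b^2) mod 47 = 37
-1728 * (4 a)^3 = -1728 * (4*24)^3 mod 47 = 41
j = 41 * 37^(-1) mod 47 = 10

j = 10 (mod 47)


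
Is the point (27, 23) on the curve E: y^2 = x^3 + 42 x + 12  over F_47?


Check whether y^2 = x^3 + 42 x + 12 (mod 47) for (x, y) = (27, 23).
LHS: y^2 = 23^2 mod 47 = 12
RHS: x^3 + 42 x + 12 = 27^3 + 42*27 + 12 mod 47 = 8
LHS != RHS

No, not on the curve


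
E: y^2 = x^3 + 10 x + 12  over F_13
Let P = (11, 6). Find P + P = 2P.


Doubling: s = (3 x1^2 + a) / (2 y1)
s = (3*11^2 + 10) / (2*6) mod 13 = 4
x3 = s^2 - 2 x1 mod 13 = 4^2 - 2*11 = 7
y3 = s (x1 - x3) - y1 mod 13 = 4 * (11 - 7) - 6 = 10

2P = (7, 10)


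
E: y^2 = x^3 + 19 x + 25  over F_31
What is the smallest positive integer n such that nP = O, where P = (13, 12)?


Compute successive multiples of P until we hit O:
  1P = (13, 12)
  2P = (24, 13)
  3P = (4, 17)
  4P = (30, 25)
  5P = (8, 21)
  6P = (12, 11)
  7P = (7, 25)
  8P = (20, 29)
  ... (continuing to 37P)
  37P = O

ord(P) = 37


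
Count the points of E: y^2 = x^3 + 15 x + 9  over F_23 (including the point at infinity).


For each x in F_23, count y with y^2 = x^3 + 15 x + 9 mod 23:
  x = 0: RHS = 9, y in [3, 20]  -> 2 point(s)
  x = 1: RHS = 2, y in [5, 18]  -> 2 point(s)
  x = 2: RHS = 1, y in [1, 22]  -> 2 point(s)
  x = 3: RHS = 12, y in [9, 14]  -> 2 point(s)
  x = 4: RHS = 18, y in [8, 15]  -> 2 point(s)
  x = 5: RHS = 2, y in [5, 18]  -> 2 point(s)
  x = 6: RHS = 16, y in [4, 19]  -> 2 point(s)
  x = 10: RHS = 9, y in [3, 20]  -> 2 point(s)
  x = 12: RHS = 8, y in [10, 13]  -> 2 point(s)
  x = 13: RHS = 9, y in [3, 20]  -> 2 point(s)
  x = 17: RHS = 2, y in [5, 18]  -> 2 point(s)
  x = 18: RHS = 16, y in [4, 19]  -> 2 point(s)
  x = 19: RHS = 0, y in [0]  -> 1 point(s)
  x = 20: RHS = 6, y in [11, 12]  -> 2 point(s)
  x = 22: RHS = 16, y in [4, 19]  -> 2 point(s)
Affine points: 29. Add the point at infinity: total = 30.

#E(F_23) = 30


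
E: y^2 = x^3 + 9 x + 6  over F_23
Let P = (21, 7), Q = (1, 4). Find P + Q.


P != Q, so use the chord formula.
s = (y2 - y1) / (x2 - x1) = (20) / (3) mod 23 = 22
x3 = s^2 - x1 - x2 mod 23 = 22^2 - 21 - 1 = 2
y3 = s (x1 - x3) - y1 mod 23 = 22 * (21 - 2) - 7 = 20

P + Q = (2, 20)


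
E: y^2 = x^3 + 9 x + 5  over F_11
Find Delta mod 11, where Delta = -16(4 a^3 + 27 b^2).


4 a^3 + 27 b^2 = 4*9^3 + 27*5^2 = 2916 + 675 = 3591
Delta = -16 * (3591) = -57456
Delta mod 11 = 8

Delta = 8 (mod 11)


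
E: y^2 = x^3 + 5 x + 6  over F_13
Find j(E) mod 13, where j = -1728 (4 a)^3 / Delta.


Delta = -16(4 a^3 + 27 b^2) mod 13 = 4
-1728 * (4 a)^3 = -1728 * (4*5)^3 mod 13 = 5
j = 5 * 4^(-1) mod 13 = 11

j = 11 (mod 13)
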